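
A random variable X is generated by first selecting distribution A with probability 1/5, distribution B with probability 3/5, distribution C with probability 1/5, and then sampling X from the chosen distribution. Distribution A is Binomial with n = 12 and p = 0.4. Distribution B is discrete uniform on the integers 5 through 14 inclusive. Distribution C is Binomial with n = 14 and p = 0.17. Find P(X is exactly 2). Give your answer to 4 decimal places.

0.0690

Conditional on each component, P(X = 2): A: 0.0638523; B: 0; C: 0.28111.
By total probability, P(X = 2) = 0.2·0.0638523 + 0.6·0 + 0.2·0.28111 = 0.0689925.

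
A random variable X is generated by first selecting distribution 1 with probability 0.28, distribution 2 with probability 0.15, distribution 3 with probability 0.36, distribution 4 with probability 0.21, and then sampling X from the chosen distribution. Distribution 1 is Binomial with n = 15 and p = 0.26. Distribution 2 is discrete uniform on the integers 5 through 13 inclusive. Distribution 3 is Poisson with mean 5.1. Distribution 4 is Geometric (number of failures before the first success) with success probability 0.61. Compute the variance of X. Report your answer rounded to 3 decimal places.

10.254

Per component, 1: μ=3.9, E[X²]=18.096; 2: μ=9, E[X²]=87.6667; 3: μ=5.1, E[X²]=31.11; 4: μ=0.639344, E[X²]=1.45687.
E[X] = 0.28·3.9 + 0.15·9 + 0.36·5.1 + 0.21·0.639344 = 4.41226.
E[X²] = 0.28·18.096 + 0.15·87.6667 + 0.36·31.11 + 0.21·1.45687 = 29.7224.
Var(X) = E[X²] − (E[X])² = 29.7224 − 19.4681 = 10.2544.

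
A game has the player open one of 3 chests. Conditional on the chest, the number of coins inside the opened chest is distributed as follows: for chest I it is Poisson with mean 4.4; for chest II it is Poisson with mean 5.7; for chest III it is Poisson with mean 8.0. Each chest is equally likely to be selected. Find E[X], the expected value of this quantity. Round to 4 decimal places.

6.0333

Component means — I: 4.4; II: 5.7; III: 8.
E[X] = 0.333333·4.4 + 0.333333·5.7 + 0.333333·8 = 6.03333.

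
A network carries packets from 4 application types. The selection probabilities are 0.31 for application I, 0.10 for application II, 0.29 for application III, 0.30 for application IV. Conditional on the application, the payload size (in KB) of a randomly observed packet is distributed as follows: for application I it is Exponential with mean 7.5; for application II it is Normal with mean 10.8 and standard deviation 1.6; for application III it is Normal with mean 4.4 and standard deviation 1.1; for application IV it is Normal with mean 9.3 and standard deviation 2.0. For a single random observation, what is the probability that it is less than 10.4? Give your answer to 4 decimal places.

0.7753

Conditional on each application, P(X < 10.4): I: 0.750093; II: 0.401294; III: 1; IV: 0.70884.
By total probability, P(X < 10.4) = 0.31·0.750093 + 0.1·0.401294 + 0.29·1 + 0.3·0.70884 = 0.77531.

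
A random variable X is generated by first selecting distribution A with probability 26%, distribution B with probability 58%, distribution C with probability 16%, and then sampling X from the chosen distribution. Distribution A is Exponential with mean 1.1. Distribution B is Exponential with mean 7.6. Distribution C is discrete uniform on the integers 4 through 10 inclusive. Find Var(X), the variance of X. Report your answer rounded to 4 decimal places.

42.3082

Per component, A: μ=1.1, E[X²]=2.42; B: μ=7.6, E[X²]=115.52; C: μ=7, E[X²]=53.
E[X] = 0.26·1.1 + 0.58·7.6 + 0.16·7 = 5.814.
E[X²] = 0.26·2.42 + 0.58·115.52 + 0.16·53 = 76.1108.
Var(X) = E[X²] − (E[X])² = 76.1108 − 33.8026 = 42.3082.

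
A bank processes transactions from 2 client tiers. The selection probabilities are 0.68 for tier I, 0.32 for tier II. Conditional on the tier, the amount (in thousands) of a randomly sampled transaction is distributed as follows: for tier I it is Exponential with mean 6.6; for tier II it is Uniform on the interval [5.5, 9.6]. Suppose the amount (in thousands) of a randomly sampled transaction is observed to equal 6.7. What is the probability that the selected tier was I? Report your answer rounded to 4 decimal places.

0.3236

Likelihoods f(6.7 | ·): I: 0.0549011; II: 0.243902.
Posterior ∝ prior × likelihood. Numerator for I: 0.68·0.0549011 = 0.0373328.
Normalizing constant: 0.68·0.0549011 + 0.32·0.243902 = 0.115382.
P(I | observation) = 0.0373328 / 0.115382 = 0.323559.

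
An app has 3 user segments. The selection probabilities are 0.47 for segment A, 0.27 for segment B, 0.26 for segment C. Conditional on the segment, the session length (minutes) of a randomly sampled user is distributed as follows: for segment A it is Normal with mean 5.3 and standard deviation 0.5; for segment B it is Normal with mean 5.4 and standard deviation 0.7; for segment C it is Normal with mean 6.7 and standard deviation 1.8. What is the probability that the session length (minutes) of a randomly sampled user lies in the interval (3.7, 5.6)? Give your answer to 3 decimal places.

0.562

Conditional on each segment, P(3.7 < X < 5.6): A: 0.72506; B: 0.604872; C: 0.222773.
By total probability, P(3.7 < X < 5.6) = 0.47·0.72506 + 0.27·0.604872 + 0.26·0.222773 = 0.562014.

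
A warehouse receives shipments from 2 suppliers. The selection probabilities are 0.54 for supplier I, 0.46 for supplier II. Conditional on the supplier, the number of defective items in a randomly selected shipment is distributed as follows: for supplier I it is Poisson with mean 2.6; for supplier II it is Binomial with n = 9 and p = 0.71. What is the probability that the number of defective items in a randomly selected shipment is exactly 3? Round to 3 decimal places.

0.126

Conditional on each supplier, P(X = 3): I: 0.217572; II: 0.0178831.
By total probability, P(X = 3) = 0.54·0.217572 + 0.46·0.0178831 = 0.125715.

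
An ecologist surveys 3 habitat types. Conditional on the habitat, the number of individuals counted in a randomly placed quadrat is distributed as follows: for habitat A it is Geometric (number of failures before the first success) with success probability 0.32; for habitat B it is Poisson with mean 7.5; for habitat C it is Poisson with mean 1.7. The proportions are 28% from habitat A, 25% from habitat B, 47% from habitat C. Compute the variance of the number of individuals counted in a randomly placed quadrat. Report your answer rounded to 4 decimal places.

10.5322

Per component, A: μ=2.125, E[X²]=11.1562; B: μ=7.5, E[X²]=63.75; C: μ=1.7, E[X²]=4.59.
E[X] = 0.28·2.125 + 0.25·7.5 + 0.47·1.7 = 3.269.
E[X²] = 0.28·11.1562 + 0.25·63.75 + 0.47·4.59 = 21.2186.
Var(X) = E[X²] − (E[X])² = 21.2186 − 10.6864 = 10.5322.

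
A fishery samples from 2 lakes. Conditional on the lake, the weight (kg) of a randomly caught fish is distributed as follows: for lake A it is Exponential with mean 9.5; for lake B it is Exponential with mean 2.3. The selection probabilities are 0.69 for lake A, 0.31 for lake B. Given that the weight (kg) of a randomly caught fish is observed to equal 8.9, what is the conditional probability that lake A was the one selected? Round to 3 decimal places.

Likelihoods f(8.9 | ·): A: 0.0412488; B: 0.0090728.
Posterior ∝ prior × likelihood. Numerator for A: 0.69·0.0412488 = 0.0284617.
Normalizing constant: 0.69·0.0412488 + 0.31·0.0090728 = 0.0312742.
P(A | observation) = 0.0284617 / 0.0312742 = 0.910068.

0.910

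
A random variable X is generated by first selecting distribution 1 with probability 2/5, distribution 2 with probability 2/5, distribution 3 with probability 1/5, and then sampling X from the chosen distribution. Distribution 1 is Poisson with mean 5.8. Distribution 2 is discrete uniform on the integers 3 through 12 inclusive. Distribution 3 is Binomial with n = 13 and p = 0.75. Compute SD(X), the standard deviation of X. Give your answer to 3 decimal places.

Per component, 1: μ=5.8, E[X²]=39.44; 2: μ=7.5, E[X²]=64.5; 3: μ=9.75, E[X²]=97.5.
E[X] = 0.4·5.8 + 0.4·7.5 + 0.2·9.75 = 7.27.
E[X²] = 0.4·39.44 + 0.4·64.5 + 0.2·97.5 = 61.076.
Var(X) = E[X²] − (E[X])² = 61.076 − 52.8529 = 8.2231.
SD(X) = √8.2231 = 2.86759.

2.868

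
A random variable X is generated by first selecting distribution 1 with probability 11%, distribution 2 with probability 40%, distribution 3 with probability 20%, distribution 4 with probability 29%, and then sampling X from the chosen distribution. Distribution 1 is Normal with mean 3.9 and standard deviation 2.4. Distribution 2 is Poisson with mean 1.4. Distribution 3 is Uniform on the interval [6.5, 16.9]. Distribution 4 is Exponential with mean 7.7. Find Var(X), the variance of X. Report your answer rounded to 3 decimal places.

Per component, 1: μ=3.9, E[X²]=20.97; 2: μ=1.4, E[X²]=3.36; 3: μ=11.7, E[X²]=145.903; 4: μ=7.7, E[X²]=118.58.
E[X] = 0.11·3.9 + 0.4·1.4 + 0.2·11.7 + 0.29·7.7 = 5.562.
E[X²] = 0.11·20.97 + 0.4·3.36 + 0.2·145.903 + 0.29·118.58 = 67.2196.
Var(X) = E[X²] − (E[X])² = 67.2196 − 30.9358 = 36.2837.

36.284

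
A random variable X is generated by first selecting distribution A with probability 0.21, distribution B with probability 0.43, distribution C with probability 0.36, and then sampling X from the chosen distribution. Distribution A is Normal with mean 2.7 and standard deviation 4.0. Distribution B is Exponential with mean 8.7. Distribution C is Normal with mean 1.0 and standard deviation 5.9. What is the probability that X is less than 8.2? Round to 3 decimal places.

0.775

Conditional on each component, P(X < 8.2): A: 0.915434; B: 0.610359; C: 0.888832.
By total probability, P(X < 8.2) = 0.21·0.915434 + 0.43·0.610359 + 0.36·0.888832 = 0.774675.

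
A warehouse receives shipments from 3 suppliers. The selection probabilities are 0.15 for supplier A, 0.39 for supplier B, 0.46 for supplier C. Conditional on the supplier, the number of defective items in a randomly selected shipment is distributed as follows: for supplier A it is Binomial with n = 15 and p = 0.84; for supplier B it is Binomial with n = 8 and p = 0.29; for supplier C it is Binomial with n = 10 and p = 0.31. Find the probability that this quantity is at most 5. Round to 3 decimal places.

Conditional on each supplier, P(X ≤ 5): A: 1.50836e-05; B: 0.990574; C: 0.94489.
By total probability, P(X ≤ 5) = 0.15·1.50836e-05 + 0.39·0.990574 + 0.46·0.94489 = 0.820976.

0.821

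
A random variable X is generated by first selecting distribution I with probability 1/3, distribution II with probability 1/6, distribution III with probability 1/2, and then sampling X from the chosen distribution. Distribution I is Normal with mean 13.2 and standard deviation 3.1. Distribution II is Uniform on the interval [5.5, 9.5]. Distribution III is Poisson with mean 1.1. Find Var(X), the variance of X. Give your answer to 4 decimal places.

Per component, I: μ=13.2, E[X²]=183.85; II: μ=7.5, E[X²]=57.5833; III: μ=1.1, E[X²]=2.31.
E[X] = 0.333333·13.2 + 0.166667·7.5 + 0.5·1.1 = 6.2.
E[X²] = 0.333333·183.85 + 0.166667·57.5833 + 0.5·2.31 = 72.0356.
Var(X) = E[X²] − (E[X])² = 72.0356 − 38.44 = 33.5956.

33.5956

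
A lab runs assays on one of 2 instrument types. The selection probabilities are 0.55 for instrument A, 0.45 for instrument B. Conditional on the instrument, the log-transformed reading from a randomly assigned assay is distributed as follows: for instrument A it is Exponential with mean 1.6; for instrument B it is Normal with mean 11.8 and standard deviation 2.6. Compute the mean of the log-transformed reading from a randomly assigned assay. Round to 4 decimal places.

6.1900

Component means — A: 1.6; B: 11.8.
E[X] = 0.55·1.6 + 0.45·11.8 = 6.19.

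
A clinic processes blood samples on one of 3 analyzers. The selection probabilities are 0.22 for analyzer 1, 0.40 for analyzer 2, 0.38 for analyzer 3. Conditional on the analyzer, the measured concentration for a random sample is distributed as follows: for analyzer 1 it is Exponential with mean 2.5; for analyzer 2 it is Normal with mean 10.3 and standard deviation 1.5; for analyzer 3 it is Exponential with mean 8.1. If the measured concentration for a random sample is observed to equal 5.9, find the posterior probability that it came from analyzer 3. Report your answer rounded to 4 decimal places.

0.6990

Likelihoods f(5.9 | ·): 1: 0.0377681; 2: 0.0036007; 3: 0.0595905.
Posterior ∝ prior × likelihood. Numerator for 3: 0.38·0.0595905 = 0.0226444.
Normalizing constant: 0.22·0.0377681 + 0.4·0.0036007 + 0.38·0.0595905 = 0.0323937.
P(3 | observation) = 0.0226444 / 0.0323937 = 0.699038.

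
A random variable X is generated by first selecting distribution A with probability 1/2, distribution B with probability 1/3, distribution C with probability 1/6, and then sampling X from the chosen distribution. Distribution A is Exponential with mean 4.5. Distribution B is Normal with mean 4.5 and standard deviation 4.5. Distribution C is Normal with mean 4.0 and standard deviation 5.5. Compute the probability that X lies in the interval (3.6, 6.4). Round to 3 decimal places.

0.218

Conditional on each component, P(3.6 < X < 6.4): A: 0.208151; B: 0.242828; C: 0.197702.
By total probability, P(3.6 < X < 6.4) = 0.5·0.208151 + 0.333333·0.242828 + 0.166667·0.197702 = 0.217969.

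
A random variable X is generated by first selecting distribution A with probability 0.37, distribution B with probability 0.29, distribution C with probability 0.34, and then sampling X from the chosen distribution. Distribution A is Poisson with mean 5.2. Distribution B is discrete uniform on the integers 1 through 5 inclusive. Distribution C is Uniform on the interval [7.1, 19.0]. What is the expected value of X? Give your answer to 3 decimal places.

7.231

Component means — A: 5.2; B: 3; C: 13.05.
E[X] = 0.37·5.2 + 0.29·3 + 0.34·13.05 = 7.231.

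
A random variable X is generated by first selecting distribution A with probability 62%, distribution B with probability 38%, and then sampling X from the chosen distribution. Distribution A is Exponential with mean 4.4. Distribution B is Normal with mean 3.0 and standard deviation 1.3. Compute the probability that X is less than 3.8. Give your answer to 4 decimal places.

0.6363

Conditional on each component, P(X < 3.8): A: 0.578374; B: 0.73085.
By total probability, P(X < 3.8) = 0.62·0.578374 + 0.38·0.73085 = 0.636315.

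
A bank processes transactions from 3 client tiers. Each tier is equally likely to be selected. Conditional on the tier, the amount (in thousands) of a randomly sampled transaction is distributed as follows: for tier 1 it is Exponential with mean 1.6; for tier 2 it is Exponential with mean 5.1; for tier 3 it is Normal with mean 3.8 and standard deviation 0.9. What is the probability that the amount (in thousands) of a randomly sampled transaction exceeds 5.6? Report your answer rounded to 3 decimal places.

0.129

Conditional on each tier, P(X > 5.6): 1: 0.0301974; 2: 0.333524; 3: 0.0227501.
By total probability, P(X > 5.6) = 0.333333·0.0301974 + 0.333333·0.333524 + 0.333333·0.0227501 = 0.128824.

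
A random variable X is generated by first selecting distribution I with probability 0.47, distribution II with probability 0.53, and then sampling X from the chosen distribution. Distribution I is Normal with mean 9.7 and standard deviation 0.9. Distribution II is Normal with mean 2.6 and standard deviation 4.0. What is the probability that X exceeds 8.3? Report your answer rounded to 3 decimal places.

Conditional on each component, P(X > 8.3): I: 0.940093; II: 0.0770786.
By total probability, P(X > 8.3) = 0.47·0.940093 + 0.53·0.0770786 = 0.482695.

0.483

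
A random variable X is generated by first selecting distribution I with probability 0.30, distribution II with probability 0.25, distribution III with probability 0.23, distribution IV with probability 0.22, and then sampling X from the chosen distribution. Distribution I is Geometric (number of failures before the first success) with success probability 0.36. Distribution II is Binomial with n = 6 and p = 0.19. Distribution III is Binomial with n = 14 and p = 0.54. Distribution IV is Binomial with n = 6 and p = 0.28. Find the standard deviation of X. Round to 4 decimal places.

Per component, I: μ=1.77778, E[X²]=8.09877; II: μ=1.14, E[X²]=2.223; III: μ=7.56, E[X²]=60.6312; IV: μ=1.68, E[X²]=4.032.
E[X] = 0.3·1.77778 + 0.25·1.14 + 0.23·7.56 + 0.22·1.68 = 2.92673.
E[X²] = 0.3·8.09877 + 0.25·2.223 + 0.23·60.6312 + 0.22·4.032 = 17.8176.
Var(X) = E[X²] − (E[X])² = 17.8176 − 8.56577 = 9.25183.
SD(X) = √9.25183 = 3.04168.

3.0417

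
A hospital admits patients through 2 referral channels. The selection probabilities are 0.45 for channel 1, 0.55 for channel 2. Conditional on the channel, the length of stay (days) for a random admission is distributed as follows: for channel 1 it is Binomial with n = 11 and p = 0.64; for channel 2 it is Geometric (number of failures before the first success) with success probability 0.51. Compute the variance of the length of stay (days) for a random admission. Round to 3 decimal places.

11.323

Per component, 1: μ=7.04, E[X²]=52.096; 2: μ=0.960784, E[X²]=2.807.
E[X] = 0.45·7.04 + 0.55·0.960784 = 3.69643.
E[X²] = 0.45·52.096 + 0.55·2.807 = 24.987.
Var(X) = E[X²] − (E[X])² = 24.987 − 13.6636 = 11.3234.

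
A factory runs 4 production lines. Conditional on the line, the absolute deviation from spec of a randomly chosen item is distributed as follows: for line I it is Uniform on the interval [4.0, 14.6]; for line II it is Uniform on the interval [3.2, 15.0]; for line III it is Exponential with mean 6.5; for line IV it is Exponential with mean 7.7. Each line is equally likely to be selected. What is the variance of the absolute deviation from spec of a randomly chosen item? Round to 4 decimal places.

31.9142

Per component, I: μ=9.3, E[X²]=95.8533; II: μ=9.1, E[X²]=94.4133; III: μ=6.5, E[X²]=84.5; IV: μ=7.7, E[X²]=118.58.
E[X] = 0.25·9.3 + 0.25·9.1 + 0.25·6.5 + 0.25·7.7 = 8.15.
E[X²] = 0.25·95.8533 + 0.25·94.4133 + 0.25·84.5 + 0.25·118.58 = 98.3367.
Var(X) = E[X²] − (E[X])² = 98.3367 − 66.4225 = 31.9142.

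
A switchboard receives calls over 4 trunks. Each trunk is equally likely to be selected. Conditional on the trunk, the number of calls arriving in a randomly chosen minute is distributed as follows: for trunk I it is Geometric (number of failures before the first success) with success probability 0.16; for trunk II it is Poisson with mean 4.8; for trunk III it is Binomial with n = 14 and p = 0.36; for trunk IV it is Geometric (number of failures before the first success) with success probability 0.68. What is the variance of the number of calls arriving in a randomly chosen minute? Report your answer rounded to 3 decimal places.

Per component, I: μ=5.25, E[X²]=60.375; II: μ=4.8, E[X²]=27.84; III: μ=5.04, E[X²]=28.6272; IV: μ=0.470588, E[X²]=0.913495.
E[X] = 0.25·5.25 + 0.25·4.8 + 0.25·5.04 + 0.25·0.470588 = 3.89015.
E[X²] = 0.25·60.375 + 0.25·27.84 + 0.25·28.6272 + 0.25·0.913495 = 29.4389.
Var(X) = E[X²] − (E[X])² = 29.4389 − 15.1332 = 14.3057.

14.306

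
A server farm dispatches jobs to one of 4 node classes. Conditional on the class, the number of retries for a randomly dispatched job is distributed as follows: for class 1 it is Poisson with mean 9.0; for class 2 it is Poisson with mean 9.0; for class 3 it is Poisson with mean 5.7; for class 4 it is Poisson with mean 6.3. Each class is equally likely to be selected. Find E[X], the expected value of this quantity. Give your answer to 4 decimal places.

7.5000

Component means — 1: 9; 2: 9; 3: 5.7; 4: 6.3.
E[X] = 0.25·9 + 0.25·9 + 0.25·5.7 + 0.25·6.3 = 7.5.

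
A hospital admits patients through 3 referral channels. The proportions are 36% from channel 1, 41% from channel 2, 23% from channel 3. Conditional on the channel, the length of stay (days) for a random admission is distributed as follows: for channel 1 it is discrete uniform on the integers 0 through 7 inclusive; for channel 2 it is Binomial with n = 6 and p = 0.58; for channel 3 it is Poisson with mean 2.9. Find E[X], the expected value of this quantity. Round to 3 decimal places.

3.354

Component means — 1: 3.5; 2: 3.48; 3: 2.9.
E[X] = 0.36·3.5 + 0.41·3.48 + 0.23·2.9 = 3.3538.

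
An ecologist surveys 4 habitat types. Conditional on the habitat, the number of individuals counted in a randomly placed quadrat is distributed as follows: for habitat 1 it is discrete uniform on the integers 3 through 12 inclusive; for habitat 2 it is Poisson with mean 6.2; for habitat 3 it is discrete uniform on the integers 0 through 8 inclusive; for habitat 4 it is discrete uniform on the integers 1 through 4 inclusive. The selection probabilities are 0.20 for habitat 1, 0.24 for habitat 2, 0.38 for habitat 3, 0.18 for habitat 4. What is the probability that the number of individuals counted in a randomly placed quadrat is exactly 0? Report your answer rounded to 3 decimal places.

0.043

Conditional on each habitat, P(X = 0): 1: 0; 2: 0.00202943; 3: 0.111111; 4: 0.
By total probability, P(X = 0) = 0.2·0 + 0.24·0.00202943 + 0.38·0.111111 + 0.18·0 = 0.0427093.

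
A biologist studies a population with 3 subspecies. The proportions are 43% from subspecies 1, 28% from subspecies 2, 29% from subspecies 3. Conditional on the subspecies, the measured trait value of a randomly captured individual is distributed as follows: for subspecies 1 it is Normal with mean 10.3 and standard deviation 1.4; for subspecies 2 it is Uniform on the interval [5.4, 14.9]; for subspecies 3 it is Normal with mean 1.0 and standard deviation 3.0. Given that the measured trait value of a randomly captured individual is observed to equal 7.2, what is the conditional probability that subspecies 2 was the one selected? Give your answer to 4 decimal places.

Likelihoods f(7.2 | ·): 1: 0.0245525; 2: 0.105263; 3: 0.0157155.
Posterior ∝ prior × likelihood. Numerator for 2: 0.28·0.105263 = 0.0294737.
Normalizing constant: 0.43·0.0245525 + 0.28·0.105263 + 0.29·0.0157155 = 0.0445888.
P(2 | observation) = 0.0294737 / 0.0445888 = 0.661011.

0.6610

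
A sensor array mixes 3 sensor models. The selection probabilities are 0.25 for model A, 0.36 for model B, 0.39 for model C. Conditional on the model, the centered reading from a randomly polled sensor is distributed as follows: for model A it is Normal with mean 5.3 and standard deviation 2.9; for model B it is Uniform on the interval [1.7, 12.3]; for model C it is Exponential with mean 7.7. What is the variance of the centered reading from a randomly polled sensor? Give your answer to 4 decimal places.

Per component, A: μ=5.3, E[X²]=36.5; B: μ=7, E[X²]=58.3633; C: μ=7.7, E[X²]=118.58.
E[X] = 0.25·5.3 + 0.36·7 + 0.39·7.7 = 6.848.
E[X²] = 0.25·36.5 + 0.36·58.3633 + 0.39·118.58 = 76.382.
Var(X) = E[X²] − (E[X])² = 76.382 − 46.8951 = 29.4869.

29.4869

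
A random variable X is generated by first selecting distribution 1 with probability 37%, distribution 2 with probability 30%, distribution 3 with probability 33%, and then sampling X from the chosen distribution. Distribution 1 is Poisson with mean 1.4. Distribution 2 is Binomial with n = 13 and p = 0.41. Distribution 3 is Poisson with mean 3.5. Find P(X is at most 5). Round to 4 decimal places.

0.8153

Conditional on each component, P(X ≤ 5): 1: 0.996799; 2: 0.544784; 3: 0.857614.
By total probability, P(X ≤ 5) = 0.37·0.996799 + 0.3·0.544784 + 0.33·0.857614 = 0.815263.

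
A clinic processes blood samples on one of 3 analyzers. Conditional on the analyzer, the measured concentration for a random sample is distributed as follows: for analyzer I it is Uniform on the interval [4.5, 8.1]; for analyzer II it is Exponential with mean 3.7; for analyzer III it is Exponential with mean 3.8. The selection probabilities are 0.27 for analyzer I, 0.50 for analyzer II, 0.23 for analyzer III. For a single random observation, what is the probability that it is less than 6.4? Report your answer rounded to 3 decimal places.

Conditional on each analyzer, P(X < 6.4): I: 0.527778; II: 0.822668; III: 0.814409.
By total probability, P(X < 6.4) = 0.27·0.527778 + 0.5·0.822668 + 0.23·0.814409 = 0.741148.

0.741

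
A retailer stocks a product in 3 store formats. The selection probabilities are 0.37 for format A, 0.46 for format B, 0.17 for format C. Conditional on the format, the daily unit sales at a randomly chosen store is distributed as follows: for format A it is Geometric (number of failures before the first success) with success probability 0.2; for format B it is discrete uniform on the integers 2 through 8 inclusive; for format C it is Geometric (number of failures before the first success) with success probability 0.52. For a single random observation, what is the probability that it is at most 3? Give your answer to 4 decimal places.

0.5109

Conditional on each format, P(X ≤ 3): A: 0.5904; B: 0.285714; C: 0.946916.
By total probability, P(X ≤ 3) = 0.37·0.5904 + 0.46·0.285714 + 0.17·0.946916 = 0.510852.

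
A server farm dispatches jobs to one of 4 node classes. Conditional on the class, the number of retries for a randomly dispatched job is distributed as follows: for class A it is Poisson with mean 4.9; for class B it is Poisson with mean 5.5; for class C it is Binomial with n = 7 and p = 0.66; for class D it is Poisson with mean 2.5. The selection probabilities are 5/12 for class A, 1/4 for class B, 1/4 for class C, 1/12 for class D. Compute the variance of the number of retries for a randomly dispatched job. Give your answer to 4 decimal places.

4.5929

Per component, A: μ=4.9, E[X²]=28.91; B: μ=5.5, E[X²]=35.75; C: μ=4.62, E[X²]=22.9152; D: μ=2.5, E[X²]=8.75.
E[X] = 0.416667·4.9 + 0.25·5.5 + 0.25·4.62 + 0.0833333·2.5 = 4.78.
E[X²] = 0.416667·28.91 + 0.25·35.75 + 0.25·22.9152 + 0.0833333·8.75 = 27.4413.
Var(X) = E[X²] − (E[X])² = 27.4413 − 22.8484 = 4.5929.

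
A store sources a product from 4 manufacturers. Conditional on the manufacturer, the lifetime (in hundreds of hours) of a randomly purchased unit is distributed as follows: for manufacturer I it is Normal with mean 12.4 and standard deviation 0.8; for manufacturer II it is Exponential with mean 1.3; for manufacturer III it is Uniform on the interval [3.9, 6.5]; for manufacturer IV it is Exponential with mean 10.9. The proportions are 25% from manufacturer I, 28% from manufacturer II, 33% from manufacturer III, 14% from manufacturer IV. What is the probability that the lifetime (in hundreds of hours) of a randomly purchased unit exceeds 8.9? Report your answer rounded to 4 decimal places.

0.3122

Conditional on each manufacturer, P(X > 8.9): I: 0.999994; II: 0.00106354; III: 0; IV: 0.44197.
By total probability, P(X > 8.9) = 0.25·0.999994 + 0.28·0.00106354 + 0.33·0 + 0.14·0.44197 = 0.312172.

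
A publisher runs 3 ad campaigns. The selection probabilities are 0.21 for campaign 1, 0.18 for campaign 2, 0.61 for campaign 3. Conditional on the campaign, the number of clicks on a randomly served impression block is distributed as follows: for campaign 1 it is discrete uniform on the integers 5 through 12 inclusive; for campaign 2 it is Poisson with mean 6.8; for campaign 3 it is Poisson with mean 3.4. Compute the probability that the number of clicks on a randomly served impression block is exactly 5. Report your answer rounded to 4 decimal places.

0.1276

Conditional on each campaign, P(X = 5): 1: 0.125; 2: 0.134946; 3: 0.126361.
By total probability, P(X = 5) = 0.21·0.125 + 0.18·0.134946 + 0.61·0.126361 = 0.12762.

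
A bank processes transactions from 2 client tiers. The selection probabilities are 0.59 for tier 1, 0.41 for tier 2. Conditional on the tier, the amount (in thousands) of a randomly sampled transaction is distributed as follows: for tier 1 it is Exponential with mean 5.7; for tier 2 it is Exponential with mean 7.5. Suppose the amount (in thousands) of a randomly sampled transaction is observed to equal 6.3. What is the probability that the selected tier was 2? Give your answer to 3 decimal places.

Likelihoods f(6.3 | ·): 1: 0.0580919; 2: 0.0575614.
Posterior ∝ prior × likelihood. Numerator for 2: 0.41·0.0575614 = 0.0236002.
Normalizing constant: 0.59·0.0580919 + 0.41·0.0575614 = 0.0578744.
P(2 | observation) = 0.0236002 / 0.0578744 = 0.407783.

0.408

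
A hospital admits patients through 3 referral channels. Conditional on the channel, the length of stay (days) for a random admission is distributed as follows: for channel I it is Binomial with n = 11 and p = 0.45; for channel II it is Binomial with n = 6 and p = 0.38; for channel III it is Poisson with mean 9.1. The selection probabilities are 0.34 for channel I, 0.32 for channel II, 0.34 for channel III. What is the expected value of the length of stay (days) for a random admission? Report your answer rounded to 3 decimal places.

Component means — I: 4.95; II: 2.28; III: 9.1.
E[X] = 0.34·4.95 + 0.32·2.28 + 0.34·9.1 = 5.5066.

5.507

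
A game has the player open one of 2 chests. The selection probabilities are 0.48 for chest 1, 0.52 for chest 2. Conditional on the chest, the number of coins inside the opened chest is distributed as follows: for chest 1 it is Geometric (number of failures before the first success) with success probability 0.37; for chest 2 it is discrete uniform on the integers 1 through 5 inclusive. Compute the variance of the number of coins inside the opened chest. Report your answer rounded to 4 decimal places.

Per component, 1: μ=1.7027, E[X²]=7.5011; 2: μ=3, E[X²]=11.
E[X] = 0.48·1.7027 + 0.52·3 = 2.3773.
E[X²] = 0.48·7.5011 + 0.52·11 = 9.32053.
Var(X) = E[X²] − (E[X])² = 9.32053 − 5.65154 = 3.66898.

3.6690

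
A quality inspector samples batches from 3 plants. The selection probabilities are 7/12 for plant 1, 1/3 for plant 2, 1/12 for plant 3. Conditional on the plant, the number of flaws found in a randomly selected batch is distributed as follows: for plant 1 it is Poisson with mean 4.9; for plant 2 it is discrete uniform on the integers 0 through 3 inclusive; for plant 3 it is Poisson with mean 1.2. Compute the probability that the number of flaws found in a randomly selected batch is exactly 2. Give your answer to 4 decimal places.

0.1536

Conditional on each plant, P(X = 2): 1: 0.0893962; 2: 0.25; 3: 0.21686.
By total probability, P(X = 2) = 0.583333·0.0893962 + 0.333333·0.25 + 0.0833333·0.21686 = 0.153553.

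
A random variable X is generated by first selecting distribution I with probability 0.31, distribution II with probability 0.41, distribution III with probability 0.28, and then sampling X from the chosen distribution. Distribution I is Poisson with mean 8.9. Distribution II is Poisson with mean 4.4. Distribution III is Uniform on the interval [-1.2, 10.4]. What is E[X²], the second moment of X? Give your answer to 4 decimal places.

For each component E[X²] = Var + (mean)², giving I: 88.11; II: 23.76; III: 32.3733.
Overall E[X²] = 0.31·88.11 + 0.41·23.76 + 0.28·32.3733 = 46.1202.

46.1202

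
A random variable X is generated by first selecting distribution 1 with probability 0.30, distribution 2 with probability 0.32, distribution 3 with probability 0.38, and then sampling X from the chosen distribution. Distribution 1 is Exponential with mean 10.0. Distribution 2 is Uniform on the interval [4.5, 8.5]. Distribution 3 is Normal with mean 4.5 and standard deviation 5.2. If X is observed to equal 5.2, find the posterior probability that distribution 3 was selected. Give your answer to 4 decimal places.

0.2280

Likelihoods f(5.2 | ·): 1: 0.0594521; 2: 0.25; 3: 0.0760277.
Posterior ∝ prior × likelihood. Numerator for 3: 0.38·0.0760277 = 0.0288905.
Normalizing constant: 0.3·0.0594521 + 0.32·0.25 + 0.38·0.0760277 = 0.126726.
P(3 | observation) = 0.0288905 / 0.126726 = 0.227976.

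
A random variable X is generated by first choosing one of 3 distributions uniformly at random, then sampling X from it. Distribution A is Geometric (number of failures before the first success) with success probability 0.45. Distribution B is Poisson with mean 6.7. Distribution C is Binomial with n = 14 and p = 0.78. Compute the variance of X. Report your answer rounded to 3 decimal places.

Per component, A: μ=1.22222, E[X²]=4.20988; B: μ=6.7, E[X²]=51.59; C: μ=10.92, E[X²]=121.649.
E[X] = 0.333333·1.22222 + 0.333333·6.7 + 0.333333·10.92 = 6.28074.
E[X²] = 0.333333·4.20988 + 0.333333·51.59 + 0.333333·121.649 = 59.1496.
Var(X) = E[X²] − (E[X])² = 59.1496 − 39.4477 = 19.7019.

19.702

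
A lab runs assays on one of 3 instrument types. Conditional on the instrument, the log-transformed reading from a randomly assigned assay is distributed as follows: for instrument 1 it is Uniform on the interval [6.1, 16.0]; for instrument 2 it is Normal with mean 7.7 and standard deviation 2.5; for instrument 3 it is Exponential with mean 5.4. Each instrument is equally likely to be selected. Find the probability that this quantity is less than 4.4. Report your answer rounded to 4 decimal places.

Conditional on each instrument, P(X < 4.4): 1: 0; 2: 0.0934175; 3: 0.557279.
By total probability, P(X < 4.4) = 0.333333·0 + 0.333333·0.0934175 + 0.333333·0.557279 = 0.216899.

0.2169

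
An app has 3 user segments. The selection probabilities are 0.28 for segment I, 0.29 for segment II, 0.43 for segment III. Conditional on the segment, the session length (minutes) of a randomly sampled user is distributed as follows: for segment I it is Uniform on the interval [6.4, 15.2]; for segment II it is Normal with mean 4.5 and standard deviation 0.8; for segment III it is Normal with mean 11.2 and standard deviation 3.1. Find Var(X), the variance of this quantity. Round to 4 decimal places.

Per component, I: μ=10.8, E[X²]=123.093; II: μ=4.5, E[X²]=20.89; III: μ=11.2, E[X²]=135.05.
E[X] = 0.28·10.8 + 0.29·4.5 + 0.43·11.2 = 9.145.
E[X²] = 0.28·123.093 + 0.29·20.89 + 0.43·135.05 = 98.5957.
Var(X) = E[X²] − (E[X])² = 98.5957 − 83.631 = 14.9647.

14.9647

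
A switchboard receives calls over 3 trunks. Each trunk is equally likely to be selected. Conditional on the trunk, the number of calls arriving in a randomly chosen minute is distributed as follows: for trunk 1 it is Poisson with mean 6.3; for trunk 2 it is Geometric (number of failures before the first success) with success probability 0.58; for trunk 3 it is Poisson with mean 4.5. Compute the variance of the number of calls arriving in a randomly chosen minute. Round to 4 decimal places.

Per component, 1: μ=6.3, E[X²]=45.99; 2: μ=0.724138, E[X²]=1.77289; 3: μ=4.5, E[X²]=24.75.
E[X] = 0.333333·6.3 + 0.333333·0.724138 + 0.333333·4.5 = 3.84138.
E[X²] = 0.333333·45.99 + 0.333333·1.77289 + 0.333333·24.75 = 24.171.
Var(X) = E[X²] − (E[X])² = 24.171 − 14.7562 = 9.41477.

9.4148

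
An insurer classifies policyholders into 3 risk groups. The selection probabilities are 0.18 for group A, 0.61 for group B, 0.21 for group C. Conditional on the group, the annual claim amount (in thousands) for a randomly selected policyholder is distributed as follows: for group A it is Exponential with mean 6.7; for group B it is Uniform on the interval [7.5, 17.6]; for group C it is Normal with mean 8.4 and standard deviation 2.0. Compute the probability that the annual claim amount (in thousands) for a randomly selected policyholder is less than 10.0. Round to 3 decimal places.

0.456

Conditional on each group, P(X < 10.0): A: 0.775198; B: 0.247525; C: 0.788145.
By total probability, P(X < 10.0) = 0.18·0.775198 + 0.61·0.247525 + 0.21·0.788145 = 0.456036.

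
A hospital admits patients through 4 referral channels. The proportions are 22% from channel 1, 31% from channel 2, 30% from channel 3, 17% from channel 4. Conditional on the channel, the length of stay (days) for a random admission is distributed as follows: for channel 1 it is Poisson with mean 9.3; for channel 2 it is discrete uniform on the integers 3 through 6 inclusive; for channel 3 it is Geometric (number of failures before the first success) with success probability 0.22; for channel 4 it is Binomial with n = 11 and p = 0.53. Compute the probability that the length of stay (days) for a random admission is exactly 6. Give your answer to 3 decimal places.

0.150

Conditional on each channel, P(X = 6): 1: 0.0821536; 2: 0.25; 3: 0.0495439; 4: 0.234848.
By total probability, P(X = 6) = 0.22·0.0821536 + 0.31·0.25 + 0.3·0.0495439 + 0.17·0.234848 = 0.150361.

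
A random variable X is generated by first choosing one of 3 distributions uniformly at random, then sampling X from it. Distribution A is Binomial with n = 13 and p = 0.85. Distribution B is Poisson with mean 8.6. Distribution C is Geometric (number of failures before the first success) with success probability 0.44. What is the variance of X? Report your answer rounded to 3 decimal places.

21.637

Per component, A: μ=11.05, E[X²]=123.76; B: μ=8.6, E[X²]=82.56; C: μ=1.27273, E[X²]=4.5124.
E[X] = 0.333333·11.05 + 0.333333·8.6 + 0.333333·1.27273 = 6.97424.
E[X²] = 0.333333·123.76 + 0.333333·82.56 + 0.333333·4.5124 = 70.2775.
Var(X) = E[X²] − (E[X])² = 70.2775 − 48.6401 = 21.6374.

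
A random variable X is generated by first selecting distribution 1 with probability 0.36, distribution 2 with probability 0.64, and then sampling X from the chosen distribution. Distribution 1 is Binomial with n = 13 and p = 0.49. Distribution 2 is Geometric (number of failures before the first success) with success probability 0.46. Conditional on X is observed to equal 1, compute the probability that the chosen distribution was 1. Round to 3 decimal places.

0.004

Likelihoods P(X=1 | ·): 1: 0.00197234; 2: 0.2484.
Posterior ∝ prior × likelihood. Numerator for 1: 0.36·0.00197234 = 0.000710042.
Normalizing constant: 0.36·0.00197234 + 0.64·0.2484 = 0.159686.
P(1 | observation) = 0.000710042 / 0.159686 = 0.00444649.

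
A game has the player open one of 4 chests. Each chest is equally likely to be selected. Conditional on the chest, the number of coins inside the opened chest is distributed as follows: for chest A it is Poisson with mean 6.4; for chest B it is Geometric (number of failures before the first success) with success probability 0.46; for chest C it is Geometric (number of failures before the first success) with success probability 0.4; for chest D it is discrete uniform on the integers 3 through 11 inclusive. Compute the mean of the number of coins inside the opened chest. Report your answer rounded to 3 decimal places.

Component means — A: 6.4; B: 1.17391; C: 1.5; D: 7.
E[X] = 0.25·6.4 + 0.25·1.17391 + 0.25·1.5 + 0.25·7 = 4.01848.

4.018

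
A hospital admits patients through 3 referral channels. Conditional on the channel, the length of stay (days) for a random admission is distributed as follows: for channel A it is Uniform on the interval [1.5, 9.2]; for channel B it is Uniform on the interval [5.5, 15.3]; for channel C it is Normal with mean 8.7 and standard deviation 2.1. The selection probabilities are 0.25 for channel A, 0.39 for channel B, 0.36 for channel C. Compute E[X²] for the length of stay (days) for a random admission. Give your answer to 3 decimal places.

For each component E[X²] = Var + (mean)², giving A: 33.5633; B: 116.163; C: 80.1.
Overall E[X²] = 0.25·33.5633 + 0.39·116.163 + 0.36·80.1 = 82.5305.

82.531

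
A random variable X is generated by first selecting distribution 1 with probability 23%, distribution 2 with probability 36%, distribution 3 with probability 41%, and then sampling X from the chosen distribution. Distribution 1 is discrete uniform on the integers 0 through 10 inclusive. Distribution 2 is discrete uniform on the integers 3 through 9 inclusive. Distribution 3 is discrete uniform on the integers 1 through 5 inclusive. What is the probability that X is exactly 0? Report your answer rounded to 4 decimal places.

Conditional on each component, P(X = 0): 1: 0.0909091; 2: 0; 3: 0.
By total probability, P(X = 0) = 0.23·0.0909091 + 0.36·0 + 0.41·0 = 0.0209091.

0.0209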